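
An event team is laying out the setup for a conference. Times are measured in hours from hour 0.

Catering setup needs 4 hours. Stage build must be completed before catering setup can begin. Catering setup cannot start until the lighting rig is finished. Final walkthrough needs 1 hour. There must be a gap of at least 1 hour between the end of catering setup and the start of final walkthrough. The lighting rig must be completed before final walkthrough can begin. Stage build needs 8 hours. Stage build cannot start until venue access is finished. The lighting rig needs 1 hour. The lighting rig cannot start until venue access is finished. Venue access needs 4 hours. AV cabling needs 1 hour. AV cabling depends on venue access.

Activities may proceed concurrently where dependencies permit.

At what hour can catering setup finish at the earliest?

Nothing blocks venue access, so it runs from hour 0 to hour 4.
The lighting rig waits on venue access (finishes hour 4), so it starts at hour 4 and finishes at 4 + 1 = hour 5.
After venue access (finishes hour 4), stage build can start at hour 4 and finishes at hour 12.
Catering setup has to wait for stage build (finishes hour 12); the lighting rig (finishes hour 5). The latest of these is hour 12, so catering setup runs hour 12 to 12 + 4 = hour 16.

16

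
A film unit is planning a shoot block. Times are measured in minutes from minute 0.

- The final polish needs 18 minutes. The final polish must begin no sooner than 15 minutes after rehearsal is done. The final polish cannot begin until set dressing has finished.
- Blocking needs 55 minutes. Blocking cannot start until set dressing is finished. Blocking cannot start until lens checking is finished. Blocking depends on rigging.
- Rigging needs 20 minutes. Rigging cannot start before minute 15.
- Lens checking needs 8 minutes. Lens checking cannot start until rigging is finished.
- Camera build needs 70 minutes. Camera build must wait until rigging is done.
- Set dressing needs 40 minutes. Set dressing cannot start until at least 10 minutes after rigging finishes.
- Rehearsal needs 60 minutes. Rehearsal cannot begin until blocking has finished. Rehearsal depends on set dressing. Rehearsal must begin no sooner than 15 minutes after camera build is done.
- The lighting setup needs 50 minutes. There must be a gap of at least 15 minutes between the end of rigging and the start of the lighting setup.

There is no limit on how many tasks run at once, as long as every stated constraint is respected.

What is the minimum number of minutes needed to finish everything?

Rigging cannot begin until its own release at minute 15. It runs from minute 15 to 15 + 20 = minute 35.
Lens checking cannot begin until rigging (finishes minute 35). It runs from minute 35 to 35 + 8 = minute 43.
Camera build cannot begin until rigging (finishes minute 35). It runs from minute 35 to 35 + 70 = minute 105.
The lighting setup waits on rigging (finishes minute 35, plus 15-minute gap → minute 50), so it starts at minute 50 and finishes at 50 + 50 = minute 100.
Set dressing cannot begin until rigging (finishes minute 35, plus 10-minute gap → minute 45). It runs from minute 45 to 45 + 40 = minute 85.
For blocking: set dressing (finishes minute 85); lens checking (finishes minute 43); rigging (finishes minute 35). Taking the maximum gives a start of minute 85, and it finishes at 85 + 55 = minute 140.
Rehearsal needs all of blocking (finishes minute 140); set dressing (finishes minute 85); camera build (finishes minute 105, plus 15-minute gap → minute 120). That puts its earliest start at minute 140; it finishes at 140 + 60 = minute 200.
The final polish needs all of rehearsal (finishes minute 200, plus 15-minute gap → minute 215); set dressing (finishes minute 85). That puts its earliest start at minute 215; it finishes at 215 + 18 = minute 233.
All tasks are finished once the last one completes. Finish times: Rigging at 35, Set dressing at 85, The lighting setup at 100, Camera build at 105, Lens checking at 43, Blocking at 140, Rehearsal at 200, The final polish at 233. The latest is minute 233.

233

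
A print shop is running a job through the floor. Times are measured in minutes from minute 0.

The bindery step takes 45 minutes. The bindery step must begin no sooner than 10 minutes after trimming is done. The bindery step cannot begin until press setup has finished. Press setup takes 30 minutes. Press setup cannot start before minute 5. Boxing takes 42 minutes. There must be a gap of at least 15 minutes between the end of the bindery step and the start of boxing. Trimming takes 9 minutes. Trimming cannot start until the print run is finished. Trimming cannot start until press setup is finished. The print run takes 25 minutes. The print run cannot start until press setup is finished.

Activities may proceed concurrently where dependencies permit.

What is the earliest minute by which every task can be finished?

Press setup waits on its own release at minute 5, so it starts at minute 5 and finishes at 5 + 30 = minute 35.
After press setup (finishes minute 35), the print run can start at minute 35 and finishes at minute 60.
For trimming: the print run (finishes minute 60); press setup (finishes minute 35). Taking the maximum gives a start of minute 60, and it finishes at 60 + 9 = minute 69.
For the bindery step: trimming (finishes minute 69, plus 10-minute gap → minute 79); press setup (finishes minute 35). Taking the maximum gives a start of minute 79, and it finishes at 79 + 45 = minute 124.
After the bindery step (finishes minute 124, plus 15-minute gap → minute 139), boxing can start at minute 139 and finishes at minute 181.
All tasks are finished once the last one completes. Finish times: Press setup at 35, The print run at 60, Trimming at 69, The bindery step at 124, Boxing at 181. The latest is minute 181.

181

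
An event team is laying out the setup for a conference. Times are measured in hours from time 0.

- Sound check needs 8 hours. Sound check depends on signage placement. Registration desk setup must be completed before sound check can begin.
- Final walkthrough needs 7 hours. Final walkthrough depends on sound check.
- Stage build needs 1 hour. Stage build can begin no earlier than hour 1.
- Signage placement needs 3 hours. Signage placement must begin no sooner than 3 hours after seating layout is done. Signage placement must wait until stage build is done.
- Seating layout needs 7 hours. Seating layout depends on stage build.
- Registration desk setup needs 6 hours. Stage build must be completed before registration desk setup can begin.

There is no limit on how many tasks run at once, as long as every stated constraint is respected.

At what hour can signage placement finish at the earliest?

15

After its own release at hour 1, stage build can start at hour 1 and finishes at hour 2.
Seating layout waits on stage build (finishes hour 2), so it starts at hour 2 and finishes at 2 + 7 = hour 9.
Signage placement cannot start until seating layout (finishes hour 9, plus 3-hour gap → hour 12); stage build (finishes hour 2). The controlling bound is hour 12, so signage placement finishes at 12 + 3 = hour 15.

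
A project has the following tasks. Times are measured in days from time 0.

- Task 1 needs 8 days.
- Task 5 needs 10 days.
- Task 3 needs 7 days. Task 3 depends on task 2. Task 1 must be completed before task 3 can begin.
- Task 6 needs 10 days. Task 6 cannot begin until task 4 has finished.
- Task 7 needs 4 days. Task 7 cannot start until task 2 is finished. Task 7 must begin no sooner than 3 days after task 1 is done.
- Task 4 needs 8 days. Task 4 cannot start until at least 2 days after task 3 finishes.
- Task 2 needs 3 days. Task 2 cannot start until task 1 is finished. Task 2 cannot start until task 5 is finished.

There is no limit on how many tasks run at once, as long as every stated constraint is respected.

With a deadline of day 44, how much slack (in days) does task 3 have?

4

Task 5 can start immediately at day 0; it finishes at day 10.
Nothing blocks task 1, so it runs from day 0 to day 8.
Task 2 has to wait for task 1 (finishes day 8); task 5 (finishes day 10). The latest of these is day 10, so task 2 runs day 10 to 10 + 3 = day 13.
Task 3 has to wait for task 2 (finishes day 13); task 1 (finishes day 8). The latest of these is day 13, so task 3 runs day 13 to 13 + 7 = day 20.

Working backward from the deadline:
To finish by day 44, task 6 (duration 10) must start no later than day 34.
Task 4 must finish before task 6 (must start by day 34). With an 8-day duration, task 4 must start by 34 − 8 = day 26.
Task 3 has to be done before task 4 (must start by day 26, minus 2-day gap → day 24). That means finishing by day 24, i.e. starting by 24 − 7 = day 17.
So task 3 can start as early as day 13 and as late as day 17, giving 17 − 13 = 4 days of slack.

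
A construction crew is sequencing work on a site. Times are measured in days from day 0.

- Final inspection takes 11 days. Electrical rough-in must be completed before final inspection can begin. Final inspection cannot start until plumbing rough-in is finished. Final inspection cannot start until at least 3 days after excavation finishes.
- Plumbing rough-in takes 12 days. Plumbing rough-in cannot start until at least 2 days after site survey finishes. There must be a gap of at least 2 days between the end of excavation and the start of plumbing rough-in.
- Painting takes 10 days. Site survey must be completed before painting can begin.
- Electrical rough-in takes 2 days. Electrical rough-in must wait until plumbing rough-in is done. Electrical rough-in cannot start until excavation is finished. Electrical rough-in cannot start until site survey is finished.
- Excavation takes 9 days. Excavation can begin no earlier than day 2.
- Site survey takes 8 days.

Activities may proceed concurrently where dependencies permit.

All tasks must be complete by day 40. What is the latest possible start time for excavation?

4

Final inspection has no dependents, so it just needs to finish by day 40. Starting by 40 − 11 = day 29 achieves that.
Electrical rough-in must finish before final inspection (must start by day 29). With a 2-day duration, electrical rough-in must start by 29 − 2 = day 27.
Plumbing rough-in has several dependents: electrical rough-in (must start by day 27); final inspection (must start by day 29). The earliest of those limits is day 27, so plumbing rough-in must start by 27 − 12 = day 15.
For excavation: plumbing rough-in (must start by day 15, minus 2-day gap → day 13); electrical rough-in (must start by day 27); final inspection (must start by day 29, minus 3-day gap → day 26). The most restrictive is day 13; with a 9-day duration, excavation must start by day 4.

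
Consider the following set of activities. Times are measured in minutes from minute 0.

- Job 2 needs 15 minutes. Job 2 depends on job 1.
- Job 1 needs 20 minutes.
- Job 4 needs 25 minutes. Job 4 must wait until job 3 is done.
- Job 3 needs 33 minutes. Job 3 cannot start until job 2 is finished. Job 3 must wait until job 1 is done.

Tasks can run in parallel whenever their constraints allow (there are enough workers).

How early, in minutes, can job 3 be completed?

Job 1 has no prerequisites, so it starts at minute 0 and finishes at minute 20.
After job 1 (finishes minute 20), job 2 can start at minute 20 and finishes at minute 35.
Job 3 needs all of job 2 (finishes minute 35); job 1 (finishes minute 20). That puts its earliest start at minute 35; it finishes at 35 + 33 = minute 68.

68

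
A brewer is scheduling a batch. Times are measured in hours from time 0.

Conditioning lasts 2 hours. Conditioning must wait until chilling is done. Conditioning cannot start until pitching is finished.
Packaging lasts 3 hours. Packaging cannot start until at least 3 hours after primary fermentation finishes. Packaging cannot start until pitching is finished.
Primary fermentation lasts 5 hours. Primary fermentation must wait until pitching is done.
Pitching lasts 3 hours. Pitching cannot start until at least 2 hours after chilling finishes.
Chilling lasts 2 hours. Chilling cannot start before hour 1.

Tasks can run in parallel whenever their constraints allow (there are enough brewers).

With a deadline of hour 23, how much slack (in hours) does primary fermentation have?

4

Chilling waits on its own release at hour 1, so it starts at hour 1 and finishes at 1 + 2 = hour 3.
Pitching cannot begin until chilling (finishes hour 3, plus 2-hour gap → hour 5). It runs from hour 5 to 5 + 3 = hour 8.
Primary fermentation waits on pitching (finishes hour 8), so it starts at hour 8 and finishes at 8 + 5 = hour 13.

Working backward from the deadline:
Packaging must finish by hour 23; it takes 3 hours, so it must start by 23 − 3 = hour 20.
Since packaging (must start by hour 20, minus 3-hour gap → hour 17) depends on it, primary fermentation must finish by hour 17. Backing off its 5-hour duration gives a latest start of hour 12.
So primary fermentation can start as early as hour 8 and as late as hour 12, giving 12 − 8 = 4 hours of slack.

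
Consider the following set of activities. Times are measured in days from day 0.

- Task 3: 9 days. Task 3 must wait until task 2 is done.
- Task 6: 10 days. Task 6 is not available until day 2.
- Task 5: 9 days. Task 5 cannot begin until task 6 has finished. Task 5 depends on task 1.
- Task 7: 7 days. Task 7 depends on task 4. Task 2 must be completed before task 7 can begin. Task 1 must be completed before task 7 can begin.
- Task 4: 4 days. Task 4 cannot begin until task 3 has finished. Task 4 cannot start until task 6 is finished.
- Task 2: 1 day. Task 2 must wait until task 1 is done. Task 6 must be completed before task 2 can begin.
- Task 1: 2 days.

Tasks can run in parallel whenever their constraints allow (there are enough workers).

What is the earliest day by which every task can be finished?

After its own release at day 2, task 6 can start at day 2 and finishes at day 12.
Nothing blocks task 1, so it runs from day 0 to day 2.
Task 5 cannot start until task 6 (finishes day 12); task 1 (finishes day 2). The controlling bound is day 12, so task 5 finishes at 12 + 9 = day 21.
For task 2: task 1 (finishes day 2); task 6 (finishes day 12). Taking the maximum gives a start of day 12, and it finishes at 12 + 1 = day 13.
Task 3 cannot begin until task 2 (finishes day 13). It runs from day 13 to 13 + 9 = day 22.
For task 4: task 3 (finishes day 22); task 6 (finishes day 12). Taking the maximum gives a start of day 22, and it finishes at 22 + 4 = day 26.
For task 7: task 4 (finishes day 26); task 2 (finishes day 13); task 1 (finishes day 2). Taking the maximum gives a start of day 26, and it finishes at 26 + 7 = day 33.
All tasks are finished once the last one completes. Finish times: Task 1 at 2, Task 2 at 13, Task 3 at 22, Task 4 at 26, Task 5 at 21, Task 6 at 12, Task 7 at 33. The latest is day 33.

33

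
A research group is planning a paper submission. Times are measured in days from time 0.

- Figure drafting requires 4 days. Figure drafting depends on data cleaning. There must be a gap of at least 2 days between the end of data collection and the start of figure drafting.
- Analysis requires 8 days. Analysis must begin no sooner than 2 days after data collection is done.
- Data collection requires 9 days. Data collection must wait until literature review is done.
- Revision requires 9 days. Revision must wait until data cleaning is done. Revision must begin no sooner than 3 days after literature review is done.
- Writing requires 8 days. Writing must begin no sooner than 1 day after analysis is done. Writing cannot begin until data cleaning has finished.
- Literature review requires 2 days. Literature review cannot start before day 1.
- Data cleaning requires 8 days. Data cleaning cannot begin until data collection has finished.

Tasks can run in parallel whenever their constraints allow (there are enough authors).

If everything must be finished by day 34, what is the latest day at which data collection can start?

Nothing follows figure drafting; the deadline of day 34 is its only limit. It must start by 34 − 4 = day 30.
Writing has no dependents, so it just needs to finish by day 34. Starting by 34 − 8 = day 26 achieves that.
Revision has no dependents, so it just needs to finish by day 34. Starting by 34 − 9 = day 25 achieves that.
Data cleaning must finish in time for figure drafting (must start by day 30); writing (must start by day 26); revision (must start by day 25). The tightest is day 25, so data cleaning must start by 25 − 8 = day 17.
Analysis has to be done before writing (must start by day 26, minus 1-day gap → day 25). That means finishing by day 25, i.e. starting by 25 − 8 = day 17.
Data collection has several dependents: data cleaning (must start by day 17); analysis (must start by day 17, minus 2-day gap → day 15); figure drafting (must start by day 30, minus 2-day gap → day 28). The earliest of those limits is day 15, so data collection must start by 15 − 9 = day 6.

6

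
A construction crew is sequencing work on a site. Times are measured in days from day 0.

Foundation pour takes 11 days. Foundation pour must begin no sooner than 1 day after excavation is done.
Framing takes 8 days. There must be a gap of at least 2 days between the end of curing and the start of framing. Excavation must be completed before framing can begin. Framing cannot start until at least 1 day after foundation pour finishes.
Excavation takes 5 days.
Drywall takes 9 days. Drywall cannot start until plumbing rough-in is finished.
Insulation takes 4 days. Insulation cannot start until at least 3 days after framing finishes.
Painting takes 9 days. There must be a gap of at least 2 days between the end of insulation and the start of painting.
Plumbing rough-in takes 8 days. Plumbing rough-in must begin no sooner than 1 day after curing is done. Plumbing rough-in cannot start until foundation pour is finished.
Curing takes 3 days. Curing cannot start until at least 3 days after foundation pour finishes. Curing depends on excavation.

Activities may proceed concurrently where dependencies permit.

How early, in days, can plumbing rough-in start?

Excavation can start immediately at day 0; it finishes at day 5.
Foundation pour waits on excavation (finishes day 5, plus 1-day gap → day 6), so it starts at day 6 and finishes at 6 + 11 = day 17.
For curing: foundation pour (finishes day 17, plus 3-day gap → day 20); excavation (finishes day 5). Taking the maximum gives a start of day 20, and it finishes at 20 + 3 = day 23.
Plumbing rough-in waits on curing (finishes day 23, plus 1-day gap → day 24); foundation pour (finishes day 17). The latest of these is day 24, which is the earliest plumbing rough-in can start.

24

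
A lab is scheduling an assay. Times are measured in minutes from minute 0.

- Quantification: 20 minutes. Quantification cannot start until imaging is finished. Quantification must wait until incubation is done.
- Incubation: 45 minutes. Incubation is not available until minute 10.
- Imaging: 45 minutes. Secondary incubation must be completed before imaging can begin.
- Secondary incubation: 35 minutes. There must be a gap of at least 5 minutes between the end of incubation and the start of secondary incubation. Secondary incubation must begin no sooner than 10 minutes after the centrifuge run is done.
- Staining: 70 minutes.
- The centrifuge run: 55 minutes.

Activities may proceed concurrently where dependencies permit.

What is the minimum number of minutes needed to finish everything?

Nothing blocks staining, so it runs from minute 0 to minute 70.
Nothing blocks the centrifuge run, so it runs from minute 0 to minute 55.
Incubation waits on its own release at minute 10, so it starts at minute 10 and finishes at 10 + 45 = minute 55.
For secondary incubation: incubation (finishes minute 55, plus 5-minute gap → minute 60); the centrifuge run (finishes minute 55, plus 10-minute gap → minute 65). Taking the maximum gives a start of minute 65, and it finishes at 65 + 35 = minute 100.
Imaging waits on secondary incubation (finishes minute 100), so it starts at minute 100 and finishes at 100 + 45 = minute 145.
Quantification needs all of imaging (finishes minute 145); incubation (finishes minute 55). That puts its earliest start at minute 145; it finishes at 145 + 20 = minute 165.
All tasks are finished once the last one completes. Finish times: Incubation at 55, The centrifuge run at 55, Staining at 70, Secondary incubation at 100, Imaging at 145, Quantification at 165. The latest is minute 165.

165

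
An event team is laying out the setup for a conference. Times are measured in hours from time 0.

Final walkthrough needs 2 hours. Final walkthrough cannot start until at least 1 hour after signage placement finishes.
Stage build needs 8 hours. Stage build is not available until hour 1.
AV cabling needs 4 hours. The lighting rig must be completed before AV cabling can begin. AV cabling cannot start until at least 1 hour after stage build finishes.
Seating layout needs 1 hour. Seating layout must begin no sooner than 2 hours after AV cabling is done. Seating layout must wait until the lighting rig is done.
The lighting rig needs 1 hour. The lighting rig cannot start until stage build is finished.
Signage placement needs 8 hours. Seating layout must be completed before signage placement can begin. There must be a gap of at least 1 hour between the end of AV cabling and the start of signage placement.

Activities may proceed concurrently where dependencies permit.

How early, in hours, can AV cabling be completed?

14

After its own release at hour 1, stage build can start at hour 1 and finishes at hour 9.
After stage build (finishes hour 9), the lighting rig can start at hour 9 and finishes at hour 10.
AV cabling needs all of the lighting rig (finishes hour 10); stage build (finishes hour 9, plus 1-hour gap → hour 10). That puts its earliest start at hour 10; it finishes at 10 + 4 = hour 14.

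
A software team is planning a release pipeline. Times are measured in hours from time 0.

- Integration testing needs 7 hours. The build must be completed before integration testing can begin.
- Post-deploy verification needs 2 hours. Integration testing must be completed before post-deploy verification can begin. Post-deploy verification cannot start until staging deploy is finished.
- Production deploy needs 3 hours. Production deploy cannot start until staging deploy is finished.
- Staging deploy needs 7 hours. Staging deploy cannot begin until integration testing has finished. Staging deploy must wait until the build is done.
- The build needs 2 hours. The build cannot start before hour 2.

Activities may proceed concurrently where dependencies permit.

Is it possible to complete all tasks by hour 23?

The build waits on its own release at hour 2, so it starts at hour 2 and finishes at 2 + 2 = hour 4.
Integration testing cannot begin until the build (finishes hour 4). It runs from hour 4 to 4 + 7 = hour 11.
Staging deploy cannot start until integration testing (finishes hour 11); the build (finishes hour 4). The controlling bound is hour 11, so staging deploy finishes at 11 + 7 = hour 18.
Post-deploy verification cannot start until integration testing (finishes hour 11); staging deploy (finishes hour 18). The controlling bound is hour 18, so post-deploy verification finishes at 18 + 2 = hour 20.
Production deploy waits on staging deploy (finishes hour 18), so it starts at hour 18 and finishes at 18 + 3 = hour 21.
Every task is finished by hour 21, which is no later than the deadline of 23, so the schedule is feasible.

Yes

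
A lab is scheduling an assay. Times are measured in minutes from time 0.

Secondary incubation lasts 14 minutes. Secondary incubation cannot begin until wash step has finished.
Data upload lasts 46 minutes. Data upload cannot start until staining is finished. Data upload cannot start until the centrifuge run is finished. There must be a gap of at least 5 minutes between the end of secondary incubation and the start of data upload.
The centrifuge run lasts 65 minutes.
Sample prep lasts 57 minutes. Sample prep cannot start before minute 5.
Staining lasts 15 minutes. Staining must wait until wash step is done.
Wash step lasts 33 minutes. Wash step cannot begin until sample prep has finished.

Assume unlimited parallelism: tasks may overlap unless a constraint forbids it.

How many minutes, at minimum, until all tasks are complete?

160

Nothing blocks the centrifuge run, so it runs from minute 0 to minute 65.
After its own release at minute 5, sample prep can start at minute 5 and finishes at minute 62.
Wash step cannot begin until sample prep (finishes minute 62). It runs from minute 62 to 62 + 33 = minute 95.
Secondary incubation waits on wash step (finishes minute 95), so it starts at minute 95 and finishes at 95 + 14 = minute 109.
Staining cannot begin until wash step (finishes minute 95). It runs from minute 95 to 95 + 15 = minute 110.
Data upload needs all of staining (finishes minute 110); the centrifuge run (finishes minute 65); secondary incubation (finishes minute 109, plus 5-minute gap → minute 114). That puts its earliest start at minute 114; it finishes at 114 + 46 = minute 160.
All tasks are finished once the last one completes. Finish times: Sample prep at 62, The centrifuge run at 65, Wash step at 95, Staining at 110, Secondary incubation at 109, Data upload at 160. The latest is minute 160.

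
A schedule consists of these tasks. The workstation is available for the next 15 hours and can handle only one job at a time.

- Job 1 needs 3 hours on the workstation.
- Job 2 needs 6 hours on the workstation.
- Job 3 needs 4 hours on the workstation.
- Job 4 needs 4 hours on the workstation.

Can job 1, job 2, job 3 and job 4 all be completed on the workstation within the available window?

No

Running back to back, the jobs need 3 + 6 + 4 + 4 = 17 hours on the workstation.
Since 17 > 15, they cannot all fit.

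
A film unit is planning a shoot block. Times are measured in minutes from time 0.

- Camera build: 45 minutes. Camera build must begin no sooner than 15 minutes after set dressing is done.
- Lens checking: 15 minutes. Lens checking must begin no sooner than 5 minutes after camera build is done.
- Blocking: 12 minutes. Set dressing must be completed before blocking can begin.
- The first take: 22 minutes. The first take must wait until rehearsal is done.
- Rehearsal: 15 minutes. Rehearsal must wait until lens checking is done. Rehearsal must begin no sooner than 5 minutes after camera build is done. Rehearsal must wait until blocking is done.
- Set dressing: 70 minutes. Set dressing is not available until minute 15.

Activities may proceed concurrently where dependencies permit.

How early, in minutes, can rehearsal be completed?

180

Set dressing waits on its own release at minute 15, so it starts at minute 15 and finishes at 15 + 70 = minute 85.
Blocking waits on set dressing (finishes minute 85), so it starts at minute 85 and finishes at 85 + 12 = minute 97.
After set dressing (finishes minute 85, plus 15-minute gap → minute 100), camera build can start at minute 100 and finishes at minute 145.
After camera build (finishes minute 145, plus 5-minute gap → minute 150), lens checking can start at minute 150 and finishes at minute 165.
Rehearsal cannot start until lens checking (finishes minute 165); camera build (finishes minute 145, plus 5-minute gap → minute 150); blocking (finishes minute 97). The controlling bound is minute 165, so rehearsal finishes at 165 + 15 = minute 180.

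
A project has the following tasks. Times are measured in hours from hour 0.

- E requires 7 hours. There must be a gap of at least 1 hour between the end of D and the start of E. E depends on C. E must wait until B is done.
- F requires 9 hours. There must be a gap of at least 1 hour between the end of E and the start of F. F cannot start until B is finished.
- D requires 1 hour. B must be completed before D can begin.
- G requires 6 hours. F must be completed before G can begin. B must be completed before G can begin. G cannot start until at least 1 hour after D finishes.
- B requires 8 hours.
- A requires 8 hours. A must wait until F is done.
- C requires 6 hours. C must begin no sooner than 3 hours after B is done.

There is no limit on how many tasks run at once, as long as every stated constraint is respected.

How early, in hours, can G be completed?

40

Nothing blocks B, so it runs from hour 0 to hour 8.
After B (finishes hour 8), D can start at hour 8 and finishes at hour 9.
C cannot begin until B (finishes hour 8, plus 3-hour gap → hour 11). It runs from hour 11 to 11 + 6 = hour 17.
E cannot start until D (finishes hour 9, plus 1-hour gap → hour 10); C (finishes hour 17); B (finishes hour 8). The controlling bound is hour 17, so E finishes at 17 + 7 = hour 24.
F needs all of E (finishes hour 24, plus 1-hour gap → hour 25); B (finishes hour 8). That puts its earliest start at hour 25; it finishes at 25 + 9 = hour 34.
G has to wait for F (finishes hour 34); B (finishes hour 8); D (finishes hour 9, plus 1-hour gap → hour 10). The latest of these is hour 34, so G runs hour 34 to 34 + 6 = hour 40.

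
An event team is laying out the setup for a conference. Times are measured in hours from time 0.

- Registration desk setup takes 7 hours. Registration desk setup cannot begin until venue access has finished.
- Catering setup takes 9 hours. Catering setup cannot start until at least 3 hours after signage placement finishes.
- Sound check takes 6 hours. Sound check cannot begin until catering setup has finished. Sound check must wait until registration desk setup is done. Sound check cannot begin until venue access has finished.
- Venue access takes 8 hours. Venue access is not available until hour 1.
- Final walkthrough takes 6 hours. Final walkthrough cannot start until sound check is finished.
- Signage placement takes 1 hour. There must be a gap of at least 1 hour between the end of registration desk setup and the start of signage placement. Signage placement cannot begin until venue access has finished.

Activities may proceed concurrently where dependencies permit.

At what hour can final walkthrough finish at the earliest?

42

Venue access waits on its own release at hour 1, so it starts at hour 1 and finishes at 1 + 8 = hour 9.
Registration desk setup cannot begin until venue access (finishes hour 9). It runs from hour 9 to 9 + 7 = hour 16.
For signage placement: registration desk setup (finishes hour 16, plus 1-hour gap → hour 17); venue access (finishes hour 9). Taking the maximum gives a start of hour 17, and it finishes at 17 + 1 = hour 18.
Catering setup cannot begin until signage placement (finishes hour 18, plus 3-hour gap → hour 21). It runs from hour 21 to 21 + 9 = hour 30.
Sound check needs all of catering setup (finishes hour 30); registration desk setup (finishes hour 16); venue access (finishes hour 9). That puts its earliest start at hour 30; it finishes at 30 + 6 = hour 36.
After sound check (finishes hour 36), final walkthrough can start at hour 36 and finishes at hour 42.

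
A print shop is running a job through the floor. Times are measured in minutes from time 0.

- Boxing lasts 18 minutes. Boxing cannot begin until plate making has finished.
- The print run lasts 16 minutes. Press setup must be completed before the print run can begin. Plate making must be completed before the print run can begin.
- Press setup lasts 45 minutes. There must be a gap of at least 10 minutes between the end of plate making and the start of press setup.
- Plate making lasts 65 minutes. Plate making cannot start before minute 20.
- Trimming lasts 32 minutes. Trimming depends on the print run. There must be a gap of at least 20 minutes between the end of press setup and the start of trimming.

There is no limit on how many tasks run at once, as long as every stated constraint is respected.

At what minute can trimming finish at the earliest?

192

After its own release at minute 20, plate making can start at minute 20 and finishes at minute 85.
After plate making (finishes minute 85, plus 10-minute gap → minute 95), press setup can start at minute 95 and finishes at minute 140.
The print run cannot start until press setup (finishes minute 140); plate making (finishes minute 85). The controlling bound is minute 140, so the print run finishes at 140 + 16 = minute 156.
Trimming has to wait for the print run (finishes minute 156); press setup (finishes minute 140, plus 20-minute gap → minute 160). The latest of these is minute 160, so trimming runs minute 160 to 160 + 32 = minute 192.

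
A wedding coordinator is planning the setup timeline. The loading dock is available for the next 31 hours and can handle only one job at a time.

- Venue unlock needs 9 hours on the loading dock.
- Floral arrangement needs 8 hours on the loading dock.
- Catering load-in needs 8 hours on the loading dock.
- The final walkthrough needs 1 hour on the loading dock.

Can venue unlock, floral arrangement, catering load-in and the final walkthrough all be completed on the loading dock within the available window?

Running back to back, the jobs need 9 + 8 + 8 + 1 = 26 hours on the loading dock.
Since 26 ≤ 31, they fit within the window.

Yes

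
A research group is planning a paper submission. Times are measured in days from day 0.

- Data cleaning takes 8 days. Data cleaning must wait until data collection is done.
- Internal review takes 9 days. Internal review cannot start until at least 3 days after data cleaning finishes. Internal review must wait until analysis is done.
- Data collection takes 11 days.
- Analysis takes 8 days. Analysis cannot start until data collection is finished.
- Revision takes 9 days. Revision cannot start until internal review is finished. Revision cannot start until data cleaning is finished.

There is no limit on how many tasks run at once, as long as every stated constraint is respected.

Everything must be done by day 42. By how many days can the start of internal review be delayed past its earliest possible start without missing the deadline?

2

Data collection has no prerequisites, so it starts at day 0 and finishes at day 11.
After data collection (finishes day 11), analysis can start at day 11 and finishes at day 19.
Data cleaning cannot begin until data collection (finishes day 11). It runs from day 11 to 11 + 8 = day 19.
For internal review: data cleaning (finishes day 19, plus 3-day gap → day 22); analysis (finishes day 19). Taking the maximum gives a start of day 22, and it finishes at 22 + 9 = day 31.

Working backward from the deadline:
To finish by day 42, revision (duration 9) must start no later than day 33.
Internal review feeds into revision (must start by day 33); so internal review must finish by day 33 and therefore start by day 24.
So internal review can start as early as day 22 and as late as day 24, giving 24 − 22 = 2 days of slack.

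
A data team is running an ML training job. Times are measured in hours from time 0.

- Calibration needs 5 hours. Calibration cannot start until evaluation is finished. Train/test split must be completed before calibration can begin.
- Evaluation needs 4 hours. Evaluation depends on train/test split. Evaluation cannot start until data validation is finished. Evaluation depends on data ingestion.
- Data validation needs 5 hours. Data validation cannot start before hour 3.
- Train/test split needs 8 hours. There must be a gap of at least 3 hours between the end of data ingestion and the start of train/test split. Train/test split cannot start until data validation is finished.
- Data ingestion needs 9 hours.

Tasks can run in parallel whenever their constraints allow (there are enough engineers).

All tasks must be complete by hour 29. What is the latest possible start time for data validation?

Calibration has no dependents, so it just needs to finish by hour 29. Starting by 29 − 5 = hour 24 achieves that.
Since calibration (must start by hour 24) depends on it, evaluation must finish by hour 24. Backing off its 4-hour duration gives a latest start of hour 20.
Train/test split feeds evaluation (must start by hour 20); calibration (must start by hour 24). Taking the minimum, train/test split must finish by hour 20 and start by 20 − 8 = hour 12.
Data validation must finish in time for train/test split (must start by hour 12); evaluation (must start by hour 20). The tightest is hour 12, so data validation must start by 12 − 5 = hour 7.

7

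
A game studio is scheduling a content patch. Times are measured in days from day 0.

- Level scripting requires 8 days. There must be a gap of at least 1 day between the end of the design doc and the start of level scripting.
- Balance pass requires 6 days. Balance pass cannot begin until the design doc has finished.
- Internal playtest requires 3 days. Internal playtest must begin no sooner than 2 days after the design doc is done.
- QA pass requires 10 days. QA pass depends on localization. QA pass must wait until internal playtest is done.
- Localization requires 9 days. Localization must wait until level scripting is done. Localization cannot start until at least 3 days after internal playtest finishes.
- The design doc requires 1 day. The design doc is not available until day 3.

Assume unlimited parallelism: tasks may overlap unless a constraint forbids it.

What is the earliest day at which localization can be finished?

The design doc waits on its own release at day 3, so it starts at day 3 and finishes at 3 + 1 = day 4.
Internal playtest cannot begin until the design doc (finishes day 4, plus 2-day gap → day 6). It runs from day 6 to 6 + 3 = day 9.
After the design doc (finishes day 4, plus 1-day gap → day 5), level scripting can start at day 5 and finishes at day 13.
Localization has to wait for level scripting (finishes day 13); internal playtest (finishes day 9, plus 3-day gap → day 12). The latest of these is day 13, so localization runs day 13 to 13 + 9 = day 22.

22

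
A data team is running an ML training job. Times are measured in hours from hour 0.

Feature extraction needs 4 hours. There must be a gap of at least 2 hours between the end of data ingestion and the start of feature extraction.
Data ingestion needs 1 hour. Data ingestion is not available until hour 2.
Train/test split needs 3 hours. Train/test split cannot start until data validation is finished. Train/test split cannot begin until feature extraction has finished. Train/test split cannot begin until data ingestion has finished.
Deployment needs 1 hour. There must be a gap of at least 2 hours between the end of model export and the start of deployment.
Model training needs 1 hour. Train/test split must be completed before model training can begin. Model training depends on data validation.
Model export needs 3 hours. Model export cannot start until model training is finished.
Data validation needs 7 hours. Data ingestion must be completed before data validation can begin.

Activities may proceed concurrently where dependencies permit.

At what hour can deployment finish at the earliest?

20

Data ingestion cannot begin until its own release at hour 2. It runs from hour 2 to 2 + 1 = hour 3.
Feature extraction waits on data ingestion (finishes hour 3, plus 2-hour gap → hour 5), so it starts at hour 5 and finishes at 5 + 4 = hour 9.
Data validation cannot begin until data ingestion (finishes hour 3). It runs from hour 3 to 3 + 7 = hour 10.
Train/test split cannot start until data validation (finishes hour 10); feature extraction (finishes hour 9); data ingestion (finishes hour 3). The controlling bound is hour 10, so train/test split finishes at 10 + 3 = hour 13.
Model training has to wait for train/test split (finishes hour 13); data validation (finishes hour 10). The latest of these is hour 13, so model training runs hour 13 to 13 + 1 = hour 14.
After model training (finishes hour 14), model export can start at hour 14 and finishes at hour 17.
After model export (finishes hour 17, plus 2-hour gap → hour 19), deployment can start at hour 19 and finishes at hour 20.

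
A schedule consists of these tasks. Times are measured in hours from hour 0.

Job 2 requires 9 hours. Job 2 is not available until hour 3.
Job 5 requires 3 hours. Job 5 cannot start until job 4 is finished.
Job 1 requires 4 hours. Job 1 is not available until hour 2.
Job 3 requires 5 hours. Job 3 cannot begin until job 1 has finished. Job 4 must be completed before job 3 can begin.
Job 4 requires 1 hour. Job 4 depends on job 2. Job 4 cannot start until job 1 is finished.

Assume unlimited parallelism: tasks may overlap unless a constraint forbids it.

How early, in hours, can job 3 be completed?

Job 2 waits on its own release at hour 3, so it starts at hour 3 and finishes at 3 + 9 = hour 12.
Job 1 waits on its own release at hour 2, so it starts at hour 2 and finishes at 2 + 4 = hour 6.
For job 4: job 2 (finishes hour 12); job 1 (finishes hour 6). Taking the maximum gives a start of hour 12, and it finishes at 12 + 1 = hour 13.
Job 3 needs all of job 1 (finishes hour 6); job 4 (finishes hour 13). That puts its earliest start at hour 13; it finishes at 13 + 5 = hour 18.

18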